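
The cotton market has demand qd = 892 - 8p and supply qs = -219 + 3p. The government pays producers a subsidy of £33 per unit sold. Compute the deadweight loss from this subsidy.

Pre-subsidy: 892 - 8p = -219 + 3p gives p* = 101, q* = 84.
With the subsidy, sellers receive ps = pb + 33 for each unit, where pb is the price buyers pay.
Supply in terms of pb becomes qs = -219 + 3(pb + 33) = -120 + 3pb. Setting this equal to demand: 892 - 8pb = -120 + 3pb, so pb = 92.
Sellers receive ps = 92 + 33 = 125; q' = 892 − 8·92 = 156.
The subsidy expands output by 156 − 84 = 72 past the efficient level; on those units the gap between marginal cost and willingness to pay runs from 0 up to 33.
DWL = ½ × 33 × 72 = 1188.

Deadweight loss = £1188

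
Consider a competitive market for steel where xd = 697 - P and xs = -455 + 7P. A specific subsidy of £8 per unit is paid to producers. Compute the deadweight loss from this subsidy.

Pre-subsidy: 697 - P = -455 + 7P gives P* = 144, x* = 553.
With the subsidy, sellers receive Ps = Pb + 8 for each unit, where Pb is the price buyers pay.
Supply in terms of Pb becomes xs = -455 + 7(Pb + 8) = -399 + 7Pb. Setting this equal to demand: 697 - Pb = -399 + 7Pb, so Pb = 137.
Sellers receive Ps = 137 + 8 = 145; x' = 697 − 1·137 = 560.
The subsidy expands output by 560 − 553 = 7 past the efficient level; on those units the gap between marginal cost and willingness to pay runs from 0 up to 8.
DWL = ½ × 8 × 7 = 28.

Deadweight loss = £28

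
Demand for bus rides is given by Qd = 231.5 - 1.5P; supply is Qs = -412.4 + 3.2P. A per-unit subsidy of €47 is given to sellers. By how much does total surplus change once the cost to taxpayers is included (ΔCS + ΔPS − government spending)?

Pre-subsidy: 231.5 - 1.5P = -412.4 + 3.2P gives P* = 137, Q* = 26.
With the subsidy, sellers receive Ps = Pb + 47 for each unit, where Pb is the price buyers pay.
Supply in terms of Pb becomes Qs = -412.4 + 3.2(Pb + 47) = -262 + 3.2Pb. Setting this equal to demand: 231.5 - 1.5Pb = -262 + 3.2Pb, so Pb = 105.
Sellers receive Ps = 105 + 47 = 152; Q' = 231.5 − 1.5·105 = 74.
ΔCS = ½(26 + 74)(137 − 105) = 1600; ΔPS = ½(26 + 74)(152 − 137) = 750.
Government spending = 47 × 74 = 3478.
Net change = 1600 + 750 − 3478 = -1128. The loss equals the DWL triangle ½·47·48.

Net change in total surplus = -€1128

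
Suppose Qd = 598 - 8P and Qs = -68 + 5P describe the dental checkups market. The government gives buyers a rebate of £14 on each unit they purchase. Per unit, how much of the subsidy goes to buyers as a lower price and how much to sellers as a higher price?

Pre-subsidy: 598 - 8P = -68 + 5P gives P* = 666/13, Q* = 2446/13.
With the rebate, buyers effectively pay Pb = Ps − 14, where Ps is the price sellers receive.
Demand in terms of Ps becomes Qd = 598 − 8(Ps − 14) = 710 - 8Ps. Setting this equal to supply: 710 - 8Ps = -68 + 5Ps, so Ps = 778/13.
Buyers pay Pb = 778/13 − 14 = 596/13; Q' = -68 + 5·(778/13) = 3006/13.
Buyers' price falls by P* − Pb = 666/13 − 596/13 = 70/13; sellers' price rises by Ps − P* = 778/13 − 666/13 = 112/13.

Buyers gain 70/13 per unit; sellers gain 112/13 per unit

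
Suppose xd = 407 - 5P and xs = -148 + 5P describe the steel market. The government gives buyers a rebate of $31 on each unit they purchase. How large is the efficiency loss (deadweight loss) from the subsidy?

Deadweight loss = $1201.25

Pre-subsidy: 407 - 5P = -148 + 5P gives P* = 55.5, x* = 129.5.
With the rebate, buyers effectively pay Pb = Ps − 31, where Ps is the price sellers receive.
Demand in terms of Ps becomes xd = 407 − 5(Ps − 31) = 562 - 5Ps. Setting this equal to supply: 562 - 5Ps = -148 + 5Ps, so Ps = 71.
Buyers pay Pb = 71 − 31 = 40; x' = -148 + 5·71 = 207.
The subsidy expands output by 207 − 129.5 = 77.5 past the efficient level; on those units the gap between marginal cost and willingness to pay runs from 0 up to 31.
DWL = ½ × 31 × 77.5 = 1201.25.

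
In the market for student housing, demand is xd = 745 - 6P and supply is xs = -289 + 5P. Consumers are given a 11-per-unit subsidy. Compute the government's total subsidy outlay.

Government cost = 2321

Pre-subsidy: 745 - 6P = -289 + 5P gives P* = 94, x* = 181.
With the rebate, buyers effectively pay Pb = Ps − 11, where Ps is the price sellers receive.
Demand in terms of Ps becomes xd = 745 − 6(Ps − 11) = 811 - 6Ps. Setting this equal to supply: 811 - 6Ps = -289 + 5Ps, so Ps = 100.
Buyers pay Pb = 100 − 11 = 89; x' = -289 + 5·100 = 211.
Government outlay = subsidy × quantity = 11 × 211 = 2321.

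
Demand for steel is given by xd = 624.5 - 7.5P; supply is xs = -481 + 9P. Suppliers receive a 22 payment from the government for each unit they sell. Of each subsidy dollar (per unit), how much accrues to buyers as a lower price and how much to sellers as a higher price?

Buyers gain 12 per unit; sellers gain 10 per unit

Pre-subsidy: 624.5 - 7.5P = -481 + 9P gives P* = 67, x* = 122.
With the subsidy, sellers receive Ps = Pb + 22 for each unit, where Pb is the price buyers pay.
Supply in terms of Pb becomes xs = -481 + 9(Pb + 22) = -283 + 9Pb. Setting this equal to demand: 624.5 - 7.5Pb = -283 + 9Pb, so Pb = 55.
Sellers receive Ps = 55 + 22 = 77; x' = 624.5 − 7.5·55 = 212.
Buyers' price falls by P* − Pb = 67 − 55 = 12; sellers' price rises by Ps − P* = 77 − 67 = 10.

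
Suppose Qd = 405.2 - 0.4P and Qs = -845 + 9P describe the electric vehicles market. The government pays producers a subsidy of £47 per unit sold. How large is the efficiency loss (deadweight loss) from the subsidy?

Pre-subsidy: 405.2 - 0.4P = -845 + 9P gives P* = 133, Q* = 352.
With the subsidy, sellers receive Ps = Pb + 47 for each unit, where Pb is the price buyers pay.
Supply in terms of Pb becomes Qs = -845 + 9(Pb + 47) = -422 + 9Pb. Setting this equal to demand: 405.2 - 0.4Pb = -422 + 9Pb, so Pb = 88.
Sellers receive Ps = 88 + 47 = 135; Q' = 405.2 − 0.4·88 = 370.
The subsidy expands output by 370 − 352 = 18 past the efficient level; on those units the gap between marginal cost and willingness to pay runs from 0 up to 47.
DWL = ½ × 47 × 18 = 423.

Deadweight loss = £423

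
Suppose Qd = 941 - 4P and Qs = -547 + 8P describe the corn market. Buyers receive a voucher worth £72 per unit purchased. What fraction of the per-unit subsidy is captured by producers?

Pre-subsidy: 941 - 4P = -547 + 8P gives P* = 124, Q* = 445.
With the rebate, buyers effectively pay Pb = Ps − 72, where Ps is the price sellers receive.
Demand in terms of Ps becomes Qd = 941 − 4(Ps − 72) = 1229 - 4Ps. Setting this equal to supply: 1229 - 4Ps = -547 + 8Ps, so Ps = 148.
Buyers pay Pb = 148 − 72 = 76; Q' = -547 + 8·148 = 637.
Buyers' price falls by P* − Pb = 124 − 76 = 48; sellers' price rises by Ps − P* = 148 − 124 = 24.
So producers capture 24/72 = 1/3 of each unit of subsidy.

Producer share = 1/3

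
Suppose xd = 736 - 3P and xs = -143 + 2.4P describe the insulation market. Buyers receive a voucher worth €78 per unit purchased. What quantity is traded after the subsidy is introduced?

Pre-subsidy: 736 - 3P = -143 + 2.4P gives P* = 1465/9, x* = 743/3.
With the rebate, buyers effectively pay Pb = Ps − 78, where Ps is the price sellers receive.
Demand in terms of Ps becomes xd = 736 − 3(Ps − 78) = 970 - 3Ps. Setting this equal to supply: 970 - 3Ps = -143 + 2.4Ps, so Ps = 1855/9.
Buyers pay Pb = 1855/9 − 78 = 1153/9; x' = -143 + 2.4·(1855/9) = 1055/3.

x' = 1055/3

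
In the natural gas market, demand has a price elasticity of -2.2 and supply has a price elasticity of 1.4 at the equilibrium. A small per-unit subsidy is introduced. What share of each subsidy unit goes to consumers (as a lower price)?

Consumer share = 7/18

For a small subsidy around the equilibrium, the benefit split depends on the relative slopes, which at a point are proportional to the elasticities.
Buyer share = εs/(εs + |εd|) = 1.4/(1.4 + 2.2) = 7/18; seller share = |εd|/(εs + |εd|) = 11/18.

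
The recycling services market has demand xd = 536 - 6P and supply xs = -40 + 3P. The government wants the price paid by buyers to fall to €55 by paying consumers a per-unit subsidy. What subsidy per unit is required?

Required subsidy s = €27 per unit

At a buyer price of 55, quantity demanded is 536 − 6·55 = 206.
Sellers supply 206 only when they receive Ps with -40 + 3·Ps = 206, i.e. Ps = 82.
s = Ps − Pb = 82 − 55 = 27.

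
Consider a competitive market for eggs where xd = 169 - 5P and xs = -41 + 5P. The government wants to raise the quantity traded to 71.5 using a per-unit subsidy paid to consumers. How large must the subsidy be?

Required subsidy s = 3 per unit

At x = 71.5, invert demand for the buyer price: Pb = (169 − 71.5)/5 = 19.5; invert supply for the seller price: Ps = (71.5 − (-41))/5 = 22.5.
The subsidy must fill the gap: s = Ps − Pb = 22.5 − 19.5 = 3.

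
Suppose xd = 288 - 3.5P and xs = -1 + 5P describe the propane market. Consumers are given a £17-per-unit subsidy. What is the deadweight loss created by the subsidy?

Pre-subsidy: 288 - 3.5P = -1 + 5P gives P* = 34, x* = 169.
With the rebate, buyers effectively pay Pb = Ps − 17, where Ps is the price sellers receive.
Demand in terms of Ps becomes xd = 288 − 3.5(Ps − 17) = 347.5 - 3.5Ps. Setting this equal to supply: 347.5 - 3.5Ps = -1 + 5Ps, so Ps = 41.
Buyers pay Pb = 41 − 17 = 24; x' = -1 + 5·41 = 204.
The subsidy expands output by 204 − 169 = 35 past the efficient level; on those units the gap between marginal cost and willingness to pay runs from 0 up to 17.
DWL = ½ × 17 × 35 = 297.5.

Deadweight loss = £297.5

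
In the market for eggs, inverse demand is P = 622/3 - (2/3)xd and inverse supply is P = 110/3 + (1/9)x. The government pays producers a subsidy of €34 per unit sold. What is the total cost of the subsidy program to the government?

Pre-subsidy: 622/3 - (2/3)x = 110/3 + (1/9)x gives x* = 1536/7 and P* = 1282/21.
With the subsidy, sellers receive Ps = Pb + 34 for each unit, where Pb is the price buyers pay.
On the curves, Pb = 622/3 - (2/3)x and Ps = 110/3 + (1/9)x; the wedge Ps − Pb = 34 gives 110/3 + (1/9)x − (622/3 - (2/3)x) = 34, so x' = 1842/7.
Then Pb = 622/3 − (2/3)·(1842/7) = 670/21 and Ps = 110/3 + (1/9)·(1842/7) = 1384/21.
Government outlay = subsidy × quantity = 34 × 1842/7 = 62628/7.

Government cost = 62628/7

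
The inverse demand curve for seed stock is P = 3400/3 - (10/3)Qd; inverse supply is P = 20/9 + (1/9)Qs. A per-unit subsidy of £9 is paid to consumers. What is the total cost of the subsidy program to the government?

Government cost = £2979

Pre-subsidy: 3400/3 - (10/3)Q = 20/9 + (1/9)Q gives Q* = 10180/31 and P* = 1200/31.
With the rebate, buyers effectively pay Pb = Ps − 9, where Ps is the price sellers receive.
On the curves, Pb = 3400/3 - (10/3)Q and Ps = 20/9 + (1/9)Q; the wedge Ps − Pb = 9 gives 20/9 + (1/9)Q − (3400/3 - (10/3)Q) = 9, so Q' = 331.
Then Pb = 3400/3 − (10/3)·331 = 30 and Ps = 20/9 + (1/9)·331 = 39.
Government outlay = subsidy × quantity = 9 × 331 = 2979.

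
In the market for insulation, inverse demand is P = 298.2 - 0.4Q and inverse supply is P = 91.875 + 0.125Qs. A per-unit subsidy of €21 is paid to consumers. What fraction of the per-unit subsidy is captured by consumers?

Consumer share = 16/21

Pre-subsidy: 298.2 - 0.4Q = 91.875 + 0.125Q gives Q* = 393 and P* = 141.
With the rebate, buyers effectively pay Pb = Ps − 21, where Ps is the price sellers receive.
On the curves, Pb = 298.2 - 0.4Q and Ps = 91.875 + 0.125Q; the wedge Ps − Pb = 21 gives 91.875 + 0.125Q − (298.2 - 0.4Q) = 21, so Q' = 433.
Then Pb = 298.2 − 0.4·433 = 125 and Ps = 91.875 + 0.125·433 = 146.
Buyers' price falls by P* − Pb = 141 − 125 = 16; sellers' price rises by Ps − P* = 146 − 141 = 5.
So consumers capture 16/21 = 16/21 of each unit of subsidy.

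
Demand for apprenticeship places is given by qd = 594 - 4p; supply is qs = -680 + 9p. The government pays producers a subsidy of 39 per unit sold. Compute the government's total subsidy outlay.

Pre-subsidy: 594 - 4p = -680 + 9p gives p* = 98, q* = 202.
With the subsidy, sellers receive ps = pb + 39 for each unit, where pb is the price buyers pay.
Supply in terms of pb becomes qs = -680 + 9(pb + 39) = -329 + 9pb. Setting this equal to demand: 594 - 4pb = -329 + 9pb, so pb = 71.
Sellers receive ps = 71 + 39 = 110; q' = 594 − 4·71 = 310.
Government outlay = subsidy × quantity = 39 × 310 = 12090.

Government cost = 12090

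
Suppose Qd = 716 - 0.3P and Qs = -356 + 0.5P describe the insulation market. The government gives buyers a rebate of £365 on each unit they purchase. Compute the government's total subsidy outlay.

Government cost = £139589.6875

Pre-subsidy: 716 - 0.3P = -356 + 0.5P gives P* = 1340, Q* = 314.
With the rebate, buyers effectively pay Pb = Ps − 365, where Ps is the price sellers receive.
Demand in terms of Ps becomes Qd = 716 − 0.3(Ps − 365) = 825.5 - 0.3Ps. Setting this equal to supply: 825.5 - 0.3Ps = -356 + 0.5Ps, so Ps = 1476.875.
Buyers pay Pb = 1476.875 − 365 = 1111.875; Q' = -356 + 0.5·1476.875 = 382.4375.
Government outlay = subsidy × quantity = 365 × 382.4375 = 139589.6875.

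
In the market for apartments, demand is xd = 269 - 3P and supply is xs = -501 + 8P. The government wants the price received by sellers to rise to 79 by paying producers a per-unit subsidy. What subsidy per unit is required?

At a seller price of 79, quantity supplied is -501 + 8·79 = 131.
Buyers absorb 131 only when they pay Pb with 269 − 3·Pb = 131, i.e. Pb = 46.
s = Ps − Pb = 79 − 46 = 33.

Required subsidy s = 33 per unit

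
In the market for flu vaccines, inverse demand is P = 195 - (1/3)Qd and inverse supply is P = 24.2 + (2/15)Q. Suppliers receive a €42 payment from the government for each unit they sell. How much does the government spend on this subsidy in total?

Pre-subsidy: 195 - (1/3)Q = 24.2 + (2/15)Q gives Q* = 366 and P* = 73.
With the subsidy, sellers receive Ps = Pb + 42 for each unit, where Pb is the price buyers pay.
On the curves, Pb = 195 - (1/3)Q and Ps = 24.2 + (2/15)Q; the wedge Ps − Pb = 42 gives 24.2 + (2/15)Q − (195 - (1/3)Q) = 42, so Q' = 456.
Then Pb = 195 − (1/3)·456 = 43 and Ps = 24.2 + (2/15)·456 = 85.
Government outlay = subsidy × quantity = 42 × 456 = 19152.

Government cost = €19152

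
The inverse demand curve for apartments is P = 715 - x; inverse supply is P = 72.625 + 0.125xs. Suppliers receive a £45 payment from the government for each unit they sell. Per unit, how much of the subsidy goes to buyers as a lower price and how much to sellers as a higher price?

Pre-subsidy: 715 - x = 72.625 + 0.125x gives x* = 571 and P* = 144.
With the subsidy, sellers receive Ps = Pb + 45 for each unit, where Pb is the price buyers pay.
On the curves, Pb = 715 - x and Ps = 72.625 + 0.125x; the wedge Ps − Pb = 45 gives 72.625 + 0.125x − (715 - x) = 45, so x' = 611.
Then Pb = 715 − 1·611 = 104 and Ps = 72.625 + 0.125·611 = 149.
Buyers' price falls by P* − Pb = 144 − 104 = 40; sellers' price rises by Ps − P* = 149 − 144 = 5.

Buyers gain £40 per unit; sellers gain £5 per unit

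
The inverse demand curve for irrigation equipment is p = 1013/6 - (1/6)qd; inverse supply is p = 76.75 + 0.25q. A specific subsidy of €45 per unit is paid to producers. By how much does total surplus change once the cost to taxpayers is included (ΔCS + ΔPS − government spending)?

Pre-subsidy: 1013/6 - (1/6)q = 76.75 + 0.25q gives q* = 221 and p* = 132.
With the subsidy, sellers receive ps = pb + 45 for each unit, where pb is the price buyers pay.
On the curves, pb = 1013/6 - (1/6)q and ps = 76.75 + 0.25q; the wedge ps − pb = 45 gives 76.75 + 0.25q − (1013/6 - (1/6)q) = 45, so q' = 329.
Then pb = 1013/6 − (1/6)·329 = 114 and ps = 76.75 + 0.25·329 = 159.
ΔCS = ½(221 + 329)(132 − 114) = 4950; ΔPS = ½(221 + 329)(159 − 132) = 7425.
Government spending = 45 × 329 = 14805.
Net change = 4950 + 7425 − 14805 = -2430. The loss equals the DWL triangle ½·45·108.

Net change in total surplus = -€2430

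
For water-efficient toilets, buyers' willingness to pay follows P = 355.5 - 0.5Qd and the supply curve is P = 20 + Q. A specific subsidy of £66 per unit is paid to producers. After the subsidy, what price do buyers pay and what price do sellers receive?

Buyers pay 665/3; sellers receive 863/3

Pre-subsidy: 355.5 - 0.5Q = 20 + Q gives Q* = 671/3 and P* = 731/3.
With the subsidy, sellers receive Ps = Pb + 66 for each unit, where Pb is the price buyers pay.
On the curves, Pb = 355.5 - 0.5Q and Ps = 20 + Q; the wedge Ps − Pb = 66 gives 20 + Q − (355.5 - 0.5Q) = 66, so Q' = 803/3.
Then Pb = 355.5 − 0.5·(803/3) = 665/3 and Ps = 20 + 1·(803/3) = 863/3.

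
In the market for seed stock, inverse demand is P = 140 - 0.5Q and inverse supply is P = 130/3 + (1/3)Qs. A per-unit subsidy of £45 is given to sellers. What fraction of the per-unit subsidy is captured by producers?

Pre-subsidy: 140 - 0.5Q = 130/3 + (1/3)Q gives Q* = 116 and P* = 82.
With the subsidy, sellers receive Ps = Pb + 45 for each unit, where Pb is the price buyers pay.
On the curves, Pb = 140 - 0.5Q and Ps = 130/3 + (1/3)Q; the wedge Ps − Pb = 45 gives 130/3 + (1/3)Q − (140 - 0.5Q) = 45, so Q' = 170.
Then Pb = 140 − 0.5·170 = 55 and Ps = 130/3 + (1/3)·170 = 100.
Buyers' price falls by P* − Pb = 82 − 55 = 27; sellers' price rises by Ps − P* = 100 − 82 = 18.
So producers capture 18/45 = 0.4 of each unit of subsidy.

Producer share = 0.4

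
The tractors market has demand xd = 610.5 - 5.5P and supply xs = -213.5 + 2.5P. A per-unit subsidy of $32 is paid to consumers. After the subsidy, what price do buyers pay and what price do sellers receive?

Pre-subsidy: 610.5 - 5.5P = -213.5 + 2.5P gives P* = 103, x* = 44.
With the rebate, buyers effectively pay Pb = Ps − 32, where Ps is the price sellers receive.
Demand in terms of Ps becomes xd = 610.5 − 5.5(Ps − 32) = 786.5 - 5.5Ps. Setting this equal to supply: 786.5 - 5.5Ps = -213.5 + 2.5Ps, so Ps = 125.
Buyers pay Pb = 125 − 32 = 93; x' = -213.5 + 2.5·125 = 99.

Buyers pay $93; sellers receive $125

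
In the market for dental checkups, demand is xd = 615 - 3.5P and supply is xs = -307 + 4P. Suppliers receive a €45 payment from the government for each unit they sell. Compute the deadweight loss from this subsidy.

Pre-subsidy: 615 - 3.5P = -307 + 4P gives P* = 1844/15, x* = 2771/15.
With the subsidy, sellers receive Ps = Pb + 45 for each unit, where Pb is the price buyers pay.
Supply in terms of Pb becomes xs = -307 + 4(Pb + 45) = -127 + 4Pb. Setting this equal to demand: 615 - 3.5Pb = -127 + 4Pb, so Pb = 1484/15.
Sellers receive Ps = 1484/15 + 45 = 2159/15; x' = 615 − 3.5·(1484/15) = 4031/15.
The subsidy expands output by 4031/15 − 2771/15 = 84 past the efficient level; on those units the gap between marginal cost and willingness to pay runs from 0 up to 45.
DWL = ½ × 45 × 84 = 1890.

Deadweight loss = €1890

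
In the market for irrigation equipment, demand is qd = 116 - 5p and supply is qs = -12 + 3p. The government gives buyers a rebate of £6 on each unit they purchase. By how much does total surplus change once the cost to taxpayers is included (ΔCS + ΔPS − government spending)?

Pre-subsidy: 116 - 5p = -12 + 3p gives p* = 16, q* = 36.
With the rebate, buyers effectively pay pb = ps − 6, where ps is the price sellers receive.
Demand in terms of ps becomes qd = 116 − 5(ps − 6) = 146 - 5ps. Setting this equal to supply: 146 - 5ps = -12 + 3ps, so ps = 19.75.
Buyers pay pb = 19.75 − 6 = 13.75; q' = -12 + 3·19.75 = 47.25.
ΔCS = ½(36 + 47.25)(16 − 13.75) = 93.65625; ΔPS = ½(36 + 47.25)(19.75 − 16) = 156.09375.
Government spending = 6 × 47.25 = 283.5.
Net change = 93.65625 + 156.09375 − 283.5 = -33.75. The loss equals the DWL triangle ½·6·11.25.

Net change in total surplus = -£33.75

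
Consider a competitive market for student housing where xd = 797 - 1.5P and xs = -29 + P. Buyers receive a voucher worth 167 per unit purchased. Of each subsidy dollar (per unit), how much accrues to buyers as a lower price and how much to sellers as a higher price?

Buyers gain 66.8 per unit; sellers gain 100.2 per unit

Pre-subsidy: 797 - 1.5P = -29 + P gives P* = 330.4, x* = 301.4.
With the rebate, buyers effectively pay Pb = Ps − 167, where Ps is the price sellers receive.
Demand in terms of Ps becomes xd = 797 − 1.5(Ps − 167) = 1047.5 - 1.5Ps. Setting this equal to supply: 1047.5 - 1.5Ps = -29 + Ps, so Ps = 430.6.
Buyers pay Pb = 430.6 − 167 = 263.6; x' = -29 + 1·430.6 = 401.6.
Buyers' price falls by P* − Pb = 330.4 − 263.6 = 66.8; sellers' price rises by Ps − P* = 430.6 − 330.4 = 100.2.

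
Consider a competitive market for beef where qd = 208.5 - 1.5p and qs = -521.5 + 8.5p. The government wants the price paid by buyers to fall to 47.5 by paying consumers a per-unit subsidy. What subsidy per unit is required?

At a buyer price of 47.5, quantity demanded is 208.5 − 1.5·47.5 = 137.25.
Sellers supply 137.25 only when they receive ps with -521.5 + 8.5·ps = 137.25, i.e. ps = 77.5.
s = ps − pb = 77.5 − 47.5 = 30.

Required subsidy s = 30 per unit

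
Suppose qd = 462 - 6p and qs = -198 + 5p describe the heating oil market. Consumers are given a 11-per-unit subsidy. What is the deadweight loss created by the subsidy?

Pre-subsidy: 462 - 6p = -198 + 5p gives p* = 60, q* = 102.
With the rebate, buyers effectively pay pb = ps − 11, where ps is the price sellers receive.
Demand in terms of ps becomes qd = 462 − 6(ps − 11) = 528 - 6ps. Setting this equal to supply: 528 - 6ps = -198 + 5ps, so ps = 66.
Buyers pay pb = 66 − 11 = 55; q' = -198 + 5·66 = 132.
The subsidy expands output by 132 − 102 = 30 past the efficient level; on those units the gap between marginal cost and willingness to pay runs from 0 up to 11.
DWL = ½ × 11 × 30 = 165.

Deadweight loss = 165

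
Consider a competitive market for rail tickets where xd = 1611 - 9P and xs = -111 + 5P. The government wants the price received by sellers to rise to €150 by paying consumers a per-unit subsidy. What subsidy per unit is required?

Required subsidy s = €42 per unit

At a seller price of 150, quantity supplied is -111 + 5·150 = 639.
Buyers absorb 639 only when they pay Pb with 1611 − 9·Pb = 639, i.e. Pb = 108.
s = Ps − Pb = 150 − 108 = 42.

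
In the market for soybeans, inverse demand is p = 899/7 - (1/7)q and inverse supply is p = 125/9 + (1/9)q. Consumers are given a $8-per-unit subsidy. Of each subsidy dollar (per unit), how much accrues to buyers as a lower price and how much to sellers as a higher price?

Pre-subsidy: 899/7 - (1/7)q = 125/9 + (1/9)q gives q* = 451 and p* = 64.
With the rebate, buyers effectively pay pb = ps − 8, where ps is the price sellers receive.
On the curves, pb = 899/7 - (1/7)q and ps = 125/9 + (1/9)q; the wedge ps − pb = 8 gives 125/9 + (1/9)q − (899/7 - (1/7)q) = 8, so q' = 482.5.
Then pb = 899/7 − (1/7)·482.5 = 59.5 and ps = 125/9 + (1/9)·482.5 = 67.5.
Buyers' price falls by p* − pb = 64 − 59.5 = 4.5; sellers' price rises by ps − p* = 67.5 − 64 = 3.5.

Buyers gain $4.5 per unit; sellers gain $3.5 per unit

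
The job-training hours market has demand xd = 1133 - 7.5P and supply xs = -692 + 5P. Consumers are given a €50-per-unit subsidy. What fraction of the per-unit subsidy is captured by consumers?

Pre-subsidy: 1133 - 7.5P = -692 + 5P gives P* = 146, x* = 38.
With the rebate, buyers effectively pay Pb = Ps − 50, where Ps is the price sellers receive.
Demand in terms of Ps becomes xd = 1133 − 7.5(Ps − 50) = 1508 - 7.5Ps. Setting this equal to supply: 1508 - 7.5Ps = -692 + 5Ps, so Ps = 176.
Buyers pay Pb = 176 − 50 = 126; x' = -692 + 5·176 = 188.
Buyers' price falls by P* − Pb = 146 − 126 = 20; sellers' price rises by Ps − P* = 176 − 146 = 30.
So consumers capture 20/50 = 0.4 of each unit of subsidy.

Consumer share = 0.4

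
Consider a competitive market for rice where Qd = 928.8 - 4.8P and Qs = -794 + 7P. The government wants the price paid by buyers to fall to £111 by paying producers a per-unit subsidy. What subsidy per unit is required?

At a buyer price of 111, quantity demanded is 928.8 − 4.8·111 = 396.
Sellers supply 396 only when they receive Ps with -794 + 7·Ps = 396, i.e. Ps = 170.
s = Ps − Pb = 170 − 111 = 59.

Required subsidy s = £59 per unit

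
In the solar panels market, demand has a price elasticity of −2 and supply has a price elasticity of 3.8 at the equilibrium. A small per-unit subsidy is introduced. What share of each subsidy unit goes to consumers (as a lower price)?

For a small subsidy around the equilibrium, the benefit split depends on the relative slopes, which at a point are proportional to the elasticities.
Buyer share = εs/(εs + |εd|) = 3.8/(3.8 + 2) = 19/29; seller share = |εd|/(εs + |εd|) = 10/29.

Consumer share = 19/29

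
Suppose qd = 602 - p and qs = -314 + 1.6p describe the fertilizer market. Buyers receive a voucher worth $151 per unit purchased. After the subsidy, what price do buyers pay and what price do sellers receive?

Pre-subsidy: 602 - p = -314 + 1.6p gives p* = 4580/13, q* = 3246/13.
With the rebate, buyers effectively pay pb = ps − 151, where ps is the price sellers receive.
Demand in terms of ps becomes qd = 602 − 1(ps − 151) = 753 - ps. Setting this equal to supply: 753 - ps = -314 + 1.6ps, so ps = 5335/13.
Buyers pay pb = 5335/13 − 151 = 3372/13; q' = -314 + 1.6·(5335/13) = 4454/13.

Buyers pay 3372/13; sellers receive 5335/13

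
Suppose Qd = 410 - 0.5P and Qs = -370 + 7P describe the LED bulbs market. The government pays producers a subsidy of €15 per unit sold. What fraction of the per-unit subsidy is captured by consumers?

Consumer share = 14/15

Pre-subsidy: 410 - 0.5P = -370 + 7P gives P* = 104, Q* = 358.
With the subsidy, sellers receive Ps = Pb + 15 for each unit, where Pb is the price buyers pay.
Supply in terms of Pb becomes Qs = -370 + 7(Pb + 15) = -265 + 7Pb. Setting this equal to demand: 410 - 0.5Pb = -265 + 7Pb, so Pb = 90.
Sellers receive Ps = 90 + 15 = 105; Q' = 410 − 0.5·90 = 365.
Buyers' price falls by P* − Pb = 104 − 90 = 14; sellers' price rises by Ps − P* = 105 − 104 = 1.
So consumers capture 14/15 = 14/15 of each unit of subsidy.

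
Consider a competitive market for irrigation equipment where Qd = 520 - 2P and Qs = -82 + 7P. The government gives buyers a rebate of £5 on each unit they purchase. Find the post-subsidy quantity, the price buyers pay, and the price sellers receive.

Q' = 394; buyers pay £63; sellers receive £68

Pre-subsidy: 520 - 2P = -82 + 7P gives P* = 602/9, Q* = 3476/9.
With the rebate, buyers effectively pay Pb = Ps − 5, where Ps is the price sellers receive.
Demand in terms of Ps becomes Qd = 520 − 2(Ps − 5) = 530 - 2Ps. Setting this equal to supply: 530 - 2Ps = -82 + 7Ps, so Ps = 68.
Buyers pay Pb = 68 − 5 = 63; Q' = -82 + 7·68 = 394.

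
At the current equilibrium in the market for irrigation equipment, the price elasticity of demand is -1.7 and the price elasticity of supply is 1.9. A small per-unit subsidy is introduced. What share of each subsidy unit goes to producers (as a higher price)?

For a small subsidy around the equilibrium, the benefit split depends on the relative slopes, which at a point are proportional to the elasticities.
Buyer share = εs/(εs + |εd|) = 1.9/(1.9 + 1.7) = 19/36; seller share = |εd|/(εs + |εd|) = 17/36.
So producers capture 17/36 of the subsidy.

Producer share = 17/36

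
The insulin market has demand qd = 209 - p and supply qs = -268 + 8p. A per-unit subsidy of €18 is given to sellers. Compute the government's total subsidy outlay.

Pre-subsidy: 209 - p = -268 + 8p gives p* = 53, q* = 156.
With the subsidy, sellers receive ps = pb + 18 for each unit, where pb is the price buyers pay.
Supply in terms of pb becomes qs = -268 + 8(pb + 18) = -124 + 8pb. Setting this equal to demand: 209 - pb = -124 + 8pb, so pb = 37.
Sellers receive ps = 37 + 18 = 55; q' = 209 − 1·37 = 172.
Government outlay = subsidy × quantity = 18 × 172 = 3096.

Government cost = €3096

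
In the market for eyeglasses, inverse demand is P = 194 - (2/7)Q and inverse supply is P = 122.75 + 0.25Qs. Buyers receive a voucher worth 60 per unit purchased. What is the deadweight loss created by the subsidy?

Deadweight loss = 3360

Pre-subsidy: 194 - (2/7)Q = 122.75 + 0.25Q gives Q* = 133 and P* = 156.
With the rebate, buyers effectively pay Pb = Ps − 60, where Ps is the price sellers receive.
On the curves, Pb = 194 - (2/7)Q and Ps = 122.75 + 0.25Q; the wedge Ps − Pb = 60 gives 122.75 + 0.25Q − (194 - (2/7)Q) = 60, so Q' = 245.
Then Pb = 194 − (2/7)·245 = 124 and Ps = 122.75 + 0.25·245 = 184.
The subsidy expands output by 245 − 133 = 112 past the efficient level; on those units the gap between marginal cost and willingness to pay runs from 0 up to 60.
DWL = ½ × 60 × 112 = 3360.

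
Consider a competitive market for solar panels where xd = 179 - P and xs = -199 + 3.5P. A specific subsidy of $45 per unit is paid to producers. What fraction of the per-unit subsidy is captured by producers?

Pre-subsidy: 179 - P = -199 + 3.5P gives P* = 84, x* = 95.
With the subsidy, sellers receive Ps = Pb + 45 for each unit, where Pb is the price buyers pay.
Supply in terms of Pb becomes xs = -199 + 3.5(Pb + 45) = -41.5 + 3.5Pb. Setting this equal to demand: 179 - Pb = -41.5 + 3.5Pb, so Pb = 49.
Sellers receive Ps = 49 + 45 = 94; x' = 179 − 1·49 = 130.
Buyers' price falls by P* − Pb = 84 − 49 = 35; sellers' price rises by Ps − P* = 94 − 84 = 10.
So producers capture 10/45 = 2/9 of each unit of subsidy.

Producer share = 2/9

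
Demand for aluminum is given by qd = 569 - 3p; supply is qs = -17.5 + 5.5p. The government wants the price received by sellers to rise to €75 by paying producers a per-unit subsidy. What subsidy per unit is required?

At a seller price of 75, quantity supplied is -17.5 + 5.5·75 = 395.
Buyers absorb 395 only when they pay pb with 569 − 3·pb = 395, i.e. pb = 58.
s = ps − pb = 75 − 58 = 17.

Required subsidy s = €17 per unit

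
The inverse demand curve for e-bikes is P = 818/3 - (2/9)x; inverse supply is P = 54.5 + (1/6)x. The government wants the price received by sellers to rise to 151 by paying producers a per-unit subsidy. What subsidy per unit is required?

Required subsidy s = 7 per unit

At a seller price of 151, quantity supplied is -327 + 6·151 = 579.
Buyers absorb 579 only when they pay Pb = 818/3 − (2/9)·579 = 144.
s = Ps − Pb = 151 − 144 = 7.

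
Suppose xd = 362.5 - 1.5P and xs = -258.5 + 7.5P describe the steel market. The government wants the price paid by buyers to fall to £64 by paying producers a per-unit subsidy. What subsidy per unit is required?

Required subsidy s = £6 per unit

At a buyer price of 64, quantity demanded is 362.5 − 1.5·64 = 266.5.
Sellers supply 266.5 only when they receive Ps with -258.5 + 7.5·Ps = 266.5, i.e. Ps = 70.
s = Ps − Pb = 70 − 64 = 6.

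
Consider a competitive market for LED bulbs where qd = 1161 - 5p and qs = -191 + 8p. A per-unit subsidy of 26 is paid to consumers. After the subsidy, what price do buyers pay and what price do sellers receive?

Pre-subsidy: 1161 - 5p = -191 + 8p gives p* = 104, q* = 641.
With the rebate, buyers effectively pay pb = ps − 26, where ps is the price sellers receive.
Demand in terms of ps becomes qd = 1161 − 5(ps − 26) = 1291 - 5ps. Setting this equal to supply: 1291 - 5ps = -191 + 8ps, so ps = 114.
Buyers pay pb = 114 − 26 = 88; q' = -191 + 8·114 = 721.

Buyers pay 88; sellers receive 114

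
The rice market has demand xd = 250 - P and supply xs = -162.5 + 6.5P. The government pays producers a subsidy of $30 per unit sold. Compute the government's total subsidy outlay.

Pre-subsidy: 250 - P = -162.5 + 6.5P gives P* = 55, x* = 195.
With the subsidy, sellers receive Ps = Pb + 30 for each unit, where Pb is the price buyers pay.
Supply in terms of Pb becomes xs = -162.5 + 6.5(Pb + 30) = 32.5 + 6.5Pb. Setting this equal to demand: 250 - Pb = 32.5 + 6.5Pb, so Pb = 29.
Sellers receive Ps = 29 + 30 = 59; x' = 250 − 1·29 = 221.
Government outlay = subsidy × quantity = 30 × 221 = 6630.

Government cost = $6630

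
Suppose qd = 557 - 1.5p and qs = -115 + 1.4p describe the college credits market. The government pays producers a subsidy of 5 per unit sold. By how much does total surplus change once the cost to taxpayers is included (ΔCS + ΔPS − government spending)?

Net change in total surplus = -525/58

Pre-subsidy: 557 - 1.5p = -115 + 1.4p gives p* = 6720/29, q* = 6073/29.
With the subsidy, sellers receive ps = pb + 5 for each unit, where pb is the price buyers pay.
Supply in terms of pb becomes qs = -115 + 1.4(pb + 5) = -108 + 1.4pb. Setting this equal to demand: 557 - 1.5pb = -108 + 1.4pb, so pb = 6650/29.
Sellers receive ps = 6650/29 + 5 = 6795/29; q' = 557 − 1.5·(6650/29) = 6178/29.
ΔCS = ½(6073/29 + 6178/29)(6720/29 − 6650/29) = 428785/841; ΔPS = ½(6073/29 + 6178/29)(6795/29 − 6720/29) = 918825/1682.
Government spending = 5 × 6178/29 = 30890/29.
Net change = 428785/841 + 918825/1682 − 30890/29 = -525/58. The loss equals the DWL triangle ½·5·105/29.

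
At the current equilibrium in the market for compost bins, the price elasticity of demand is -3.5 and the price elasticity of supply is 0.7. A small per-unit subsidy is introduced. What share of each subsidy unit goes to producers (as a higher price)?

For a small subsidy around the equilibrium, the benefit split depends on the relative slopes, which at a point are proportional to the elasticities.
Buyer share = εs/(εs + |εd|) = 0.7/(0.7 + 3.5) = 1/6; seller share = |εd|/(εs + |εd|) = 5/6.
So producers capture 5/6 of the subsidy.

Producer share = 5/6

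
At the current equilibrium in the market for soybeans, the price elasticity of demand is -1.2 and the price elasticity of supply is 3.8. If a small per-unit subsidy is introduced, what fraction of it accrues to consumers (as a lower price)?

Consumer share = 0.76

For a small subsidy around the equilibrium, the benefit split depends on the relative slopes, which at a point are proportional to the elasticities.
Buyer share = εs/(εs + |εd|) = 3.8/(3.8 + 1.2) = 0.76; seller share = |εd|/(εs + |εd|) = 0.24.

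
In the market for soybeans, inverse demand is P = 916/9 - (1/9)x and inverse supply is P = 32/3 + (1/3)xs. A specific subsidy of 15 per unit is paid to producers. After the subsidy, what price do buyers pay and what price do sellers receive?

Buyers pay 75.25; sellers receive 90.25

Pre-subsidy: 916/9 - (1/9)x = 32/3 + (1/3)x gives x* = 205 and P* = 79.
With the subsidy, sellers receive Ps = Pb + 15 for each unit, where Pb is the price buyers pay.
On the curves, Pb = 916/9 - (1/9)x and Ps = 32/3 + (1/3)x; the wedge Ps − Pb = 15 gives 32/3 + (1/3)x − (916/9 - (1/9)x) = 15, so x' = 238.75.
Then Pb = 916/9 − (1/9)·238.75 = 75.25 and Ps = 32/3 + (1/3)·238.75 = 90.25.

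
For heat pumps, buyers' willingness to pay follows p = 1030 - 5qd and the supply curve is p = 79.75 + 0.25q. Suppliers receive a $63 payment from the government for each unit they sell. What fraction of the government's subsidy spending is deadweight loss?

Pre-subsidy: 1030 - 5q = 79.75 + 0.25q gives q* = 181 and p* = 125.
With the subsidy, sellers receive ps = pb + 63 for each unit, where pb is the price buyers pay.
On the curves, pb = 1030 - 5q and ps = 79.75 + 0.25q; the wedge ps − pb = 63 gives 79.75 + 0.25q − (1030 - 5q) = 63, so q' = 193.
Then pb = 1030 − 5·193 = 65 and ps = 79.75 + 0.25·193 = 128.
ΔCS = ½(181 + 193)(125 − 65) = 11220; ΔPS = ½(181 + 193)(128 − 125) = 561.
Government spending = 63 × 193 = 12159.
DWL = ½ × 63 × (193 − 181) = 378; fraction = 378 / 12159 = 6/193.

DWL / government spending = 6/193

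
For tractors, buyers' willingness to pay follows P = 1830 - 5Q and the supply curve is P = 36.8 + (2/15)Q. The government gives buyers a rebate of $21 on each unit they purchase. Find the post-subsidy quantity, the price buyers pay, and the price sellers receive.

Q' = 27213/77; buyers pay 4845/77; sellers receive 6462/77

Pre-subsidy: 1830 - 5Q = 36.8 + (2/15)Q gives Q* = 26898/77 and P* = 6420/77.
With the rebate, buyers effectively pay Pb = Ps − 21, where Ps is the price sellers receive.
On the curves, Pb = 1830 - 5Q and Ps = 36.8 + (2/15)Q; the wedge Ps − Pb = 21 gives 36.8 + (2/15)Q − (1830 - 5Q) = 21, so Q' = 27213/77.
Then Pb = 1830 − 5·(27213/77) = 4845/77 and Ps = 36.8 + (2/15)·(27213/77) = 6462/77.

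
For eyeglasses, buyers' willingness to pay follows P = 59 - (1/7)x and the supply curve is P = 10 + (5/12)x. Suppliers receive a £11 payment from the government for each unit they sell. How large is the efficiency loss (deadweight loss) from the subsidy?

Pre-subsidy: 59 - (1/7)x = 10 + (5/12)x gives x* = 4116/47 and P* = 2185/47.
With the subsidy, sellers receive Ps = Pb + 11 for each unit, where Pb is the price buyers pay.
On the curves, Pb = 59 - (1/7)x and Ps = 10 + (5/12)x; the wedge Ps − Pb = 11 gives 10 + (5/12)x − (59 - (1/7)x) = 11, so x' = 5040/47.
Then Pb = 59 − (1/7)·(5040/47) = 2053/47 and Ps = 10 + (5/12)·(5040/47) = 2570/47.
The subsidy expands output by 5040/47 − 4116/47 = 924/47 past the efficient level; on those units the gap between marginal cost and willingness to pay runs from 0 up to 11.
DWL = ½ × 11 × 924/47 = 5082/47.

Deadweight loss = 5082/47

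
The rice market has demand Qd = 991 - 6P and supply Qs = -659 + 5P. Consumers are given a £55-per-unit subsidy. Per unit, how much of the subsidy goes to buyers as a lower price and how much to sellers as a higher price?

Pre-subsidy: 991 - 6P = -659 + 5P gives P* = 150, Q* = 91.
With the rebate, buyers effectively pay Pb = Ps − 55, where Ps is the price sellers receive.
Demand in terms of Ps becomes Qd = 991 − 6(Ps − 55) = 1321 - 6Ps. Setting this equal to supply: 1321 - 6Ps = -659 + 5Ps, so Ps = 180.
Buyers pay Pb = 180 − 55 = 125; Q' = -659 + 5·180 = 241.
Buyers' price falls by P* − Pb = 150 − 125 = 25; sellers' price rises by Ps − P* = 180 − 150 = 30.

Buyers gain £25 per unit; sellers gain £30 per unit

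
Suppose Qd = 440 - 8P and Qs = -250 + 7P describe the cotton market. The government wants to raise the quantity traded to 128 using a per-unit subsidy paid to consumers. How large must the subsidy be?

At Q = 128, invert demand for the buyer price: Pb = (440 − 128)/8 = 39; invert supply for the seller price: Ps = (128 − (-250))/7 = 54.
The subsidy must fill the gap: s = Ps − Pb = 54 − 39 = 15.

Required subsidy s = 15 per unit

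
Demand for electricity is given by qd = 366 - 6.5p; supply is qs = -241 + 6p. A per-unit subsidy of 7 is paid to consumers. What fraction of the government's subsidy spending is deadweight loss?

DWL / government spending = 273/1805

Pre-subsidy: 366 - 6.5p = -241 + 6p gives p* = 48.56, q* = 50.36.
With the rebate, buyers effectively pay pb = ps − 7, where ps is the price sellers receive.
Demand in terms of ps becomes qd = 366 − 6.5(ps − 7) = 411.5 - 6.5ps. Setting this equal to supply: 411.5 - 6.5ps = -241 + 6ps, so ps = 52.2.
Buyers pay pb = 52.2 − 7 = 45.2; q' = -241 + 6·52.2 = 72.2.
ΔCS = ½(50.36 + 72.2)(48.56 − 45.2) = 205.9008; ΔPS = ½(50.36 + 72.2)(52.2 − 48.56) = 223.0592.
Government spending = 7 × 72.2 = 505.4.
DWL = ½ × 7 × (72.2 − 50.36) = 76.44; fraction = 76.44 / 505.4 = 273/1805.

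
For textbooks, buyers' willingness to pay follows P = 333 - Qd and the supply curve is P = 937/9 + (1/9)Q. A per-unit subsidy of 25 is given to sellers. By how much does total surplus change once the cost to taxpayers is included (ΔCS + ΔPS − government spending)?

Pre-subsidy: 333 - Q = 937/9 + (1/9)Q gives Q* = 206 and P* = 127.
With the subsidy, sellers receive Ps = Pb + 25 for each unit, where Pb is the price buyers pay.
On the curves, Pb = 333 - Q and Ps = 937/9 + (1/9)Q; the wedge Ps − Pb = 25 gives 937/9 + (1/9)Q − (333 - Q) = 25, so Q' = 228.5.
Then Pb = 333 − 1·228.5 = 104.5 and Ps = 937/9 + (1/9)·228.5 = 129.5.
ΔCS = ½(206 + 228.5)(127 − 104.5) = 4888.125; ΔPS = ½(206 + 228.5)(129.5 − 127) = 543.125.
Government spending = 25 × 228.5 = 5712.5.
Net change = 4888.125 + 543.125 − 5712.5 = -281.25. The loss equals the DWL triangle ½·25·22.5.

Net change in total surplus = -281.25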